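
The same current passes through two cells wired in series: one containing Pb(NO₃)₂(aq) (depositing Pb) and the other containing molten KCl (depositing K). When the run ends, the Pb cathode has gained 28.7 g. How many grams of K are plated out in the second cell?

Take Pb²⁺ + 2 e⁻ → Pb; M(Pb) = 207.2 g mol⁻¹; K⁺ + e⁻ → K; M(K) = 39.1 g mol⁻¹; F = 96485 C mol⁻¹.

10.8 g

n(Pb) = 28.7 / 207.2 = 0.1385 mol.
Since Pb²⁺ + 2 e⁻ → Pb, n(e⁻) passed = 2 × 0.1385 = 0.2770 mol.
Cells in series carry the same charge, so the same 0.2770 mol of electrons passes through cell 2.
K⁺ + e⁻ → K, so n(K) = 0.2770 / 1 = 0.2770 mol.
m(K) = 0.2770 × 39.1 = 10.8 g.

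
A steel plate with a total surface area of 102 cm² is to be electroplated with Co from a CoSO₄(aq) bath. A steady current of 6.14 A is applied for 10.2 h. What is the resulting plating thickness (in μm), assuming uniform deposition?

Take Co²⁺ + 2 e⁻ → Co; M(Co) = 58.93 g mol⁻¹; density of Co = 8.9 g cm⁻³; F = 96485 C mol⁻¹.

758 μm

Q = I·t = 6.140 × 36720 = 225500 C; n(e⁻) = 2.337 mol.
n(Co) = n(e⁻)/2 = 1.168 mol, so m = 1.168 × 58.93 = 68.85 g.
Volume = m/ρ = 68.85 / 8.9 = 7.736 cm³.
Thickness = V/A = 7.736 / 102 = 0.0758 cm = 758 μm.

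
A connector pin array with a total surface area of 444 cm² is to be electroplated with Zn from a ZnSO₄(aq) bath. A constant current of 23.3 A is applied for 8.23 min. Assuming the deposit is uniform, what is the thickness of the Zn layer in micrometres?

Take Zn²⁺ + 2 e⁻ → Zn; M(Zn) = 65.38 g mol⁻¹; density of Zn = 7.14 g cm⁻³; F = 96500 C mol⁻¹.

12.3 μm

Q = I·t = 23.30 × 493.80 = 11510 C; n(e⁻) = 0.1192 mol.
n(Zn) = n(e⁻)/2 = 0.05961 mol, so m = 0.05961 × 65.38 = 3.898 g.
Volume = m/ρ = 3.898 / 7.14 = 0.5459 cm³.
Thickness = V/A = 0.5459 / 444 = 0.00123 cm = 12.3 μm.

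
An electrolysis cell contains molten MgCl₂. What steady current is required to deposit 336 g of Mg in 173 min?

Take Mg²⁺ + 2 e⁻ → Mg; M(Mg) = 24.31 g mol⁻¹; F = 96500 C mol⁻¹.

257 A

n(Mg) = 336 / 24.31 = 13.82 mol.
n(e⁻) = 2 × 13.82 = 27.64 mol.
Q = n(e⁻)·F = 27.64 × 96500 = 2668000 C.
I = Q/t = 2668000 / 10380 s = 257 A.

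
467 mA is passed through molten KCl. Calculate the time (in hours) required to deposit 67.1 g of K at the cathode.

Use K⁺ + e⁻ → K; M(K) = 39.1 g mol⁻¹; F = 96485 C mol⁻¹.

98.5 h

n(K) = m/M = 67.1 / 39.1 = 1.716 mol.
Each K atom requires 1 electron, so n(e⁻) = 1 × 1.716 = 1.716 mol.
Q = n(e⁻)·F = 1.716 × 96485 = 165600 C.
t = Q/I = 165600 / 0.4670 A = 354600 s = 98.5 h.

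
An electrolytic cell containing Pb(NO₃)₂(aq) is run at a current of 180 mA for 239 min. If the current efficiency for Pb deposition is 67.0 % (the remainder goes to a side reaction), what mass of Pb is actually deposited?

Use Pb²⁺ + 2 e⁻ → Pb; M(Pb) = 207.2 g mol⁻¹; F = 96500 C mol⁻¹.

1.86 g

Q = I·t = 0.1800 × 14340 = 2581 C.
n(e⁻) = 2581/96500 = 0.02675 mol; theoretically n(Pb) = 0.02675/2 = 0.01337 mol, m_theo = 2.771 g.
At 67.0 % efficiency, m_actual = 0.670 × 2.771 = 1.86 g.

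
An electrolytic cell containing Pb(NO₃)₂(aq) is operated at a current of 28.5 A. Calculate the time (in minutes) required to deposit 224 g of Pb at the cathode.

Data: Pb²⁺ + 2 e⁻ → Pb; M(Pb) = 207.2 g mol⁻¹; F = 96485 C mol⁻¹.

n(Pb) = m/M = 224 / 207.2 = 1.081 mol.
Each Pb atom requires 2 electrons, so n(e⁻) = 2 × 1.081 = 2.162 mol.
Q = n(e⁻)·F = 2.162 × 96485 = 208600 C.
t = Q/I = 208600 / 28.50 A = 7320 s = 122 min.

122 min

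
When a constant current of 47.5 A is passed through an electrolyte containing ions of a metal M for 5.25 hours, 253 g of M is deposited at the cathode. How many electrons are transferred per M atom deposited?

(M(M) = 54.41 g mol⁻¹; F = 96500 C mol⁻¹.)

Q = I·t = 47.50 A × 18900 s = 897800 C, so n(e⁻) = 897800/96500 = 9.303 mol.
n(M) deposited = 253 / 54.41 = 4.650 mol.
Electrons per atom = n(e⁻)/n(M) = 9.303 / 4.650 = 2.00 ≈ 2, so the ion is M²⁺.

2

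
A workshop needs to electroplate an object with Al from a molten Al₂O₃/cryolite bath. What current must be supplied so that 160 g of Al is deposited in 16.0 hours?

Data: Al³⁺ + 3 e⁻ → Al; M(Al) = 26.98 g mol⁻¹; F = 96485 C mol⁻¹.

n(Al) = 160 / 26.98 = 5.930 mol.
n(e⁻) = 3 × 5.930 = 17.79 mol.
Q = n(e⁻)·F = 17.79 × 96485 = 1717000 C.
I = Q/t = 1717000 / 57600 s = 29.8 A.

29.8 A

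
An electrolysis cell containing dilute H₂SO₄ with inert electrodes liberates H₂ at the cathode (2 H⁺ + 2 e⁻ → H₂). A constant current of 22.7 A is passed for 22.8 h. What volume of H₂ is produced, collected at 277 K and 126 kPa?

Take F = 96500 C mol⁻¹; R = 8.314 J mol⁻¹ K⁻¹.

Q = I·t = 22.70 A × 82080 s = 1863000 C.
n(e⁻) = Q/F = 1863000 / 96500 = 19.31 mol.
2 electrons are transferred per H₂ molecule, so n(H₂) = 19.31 / 2 = 9.654 mol.
V = nRT/P = (9.654 × 8.314 × 277) / (126 × 10³ Pa) = 0.176 m³ = 176 L.

176 L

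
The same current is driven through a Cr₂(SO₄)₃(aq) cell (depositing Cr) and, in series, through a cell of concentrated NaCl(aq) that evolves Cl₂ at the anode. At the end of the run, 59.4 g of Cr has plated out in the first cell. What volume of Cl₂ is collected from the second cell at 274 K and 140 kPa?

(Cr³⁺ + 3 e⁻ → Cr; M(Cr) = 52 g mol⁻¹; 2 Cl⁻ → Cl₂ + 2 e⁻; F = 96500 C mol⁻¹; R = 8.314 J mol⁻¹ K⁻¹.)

n(Cr) = 59.4 / 52 = 1.142 mol, so n(e⁻) = 3 × 1.142 = 3.427 mol.
The cells are in series, so the same 3.427 mol of electrons passes through the second cell.
2 Cl⁻ → Cl₂ + 2 e⁻ — 2 mol e⁻ per mol Cl₂, so n(Cl₂) = 3.427/2 = 1.713 mol.
V = nRT/P = (1.713 × 8.314 × 274) / (140 × 10³) = 0.0279 m³ = 27.9 L.

27.9 L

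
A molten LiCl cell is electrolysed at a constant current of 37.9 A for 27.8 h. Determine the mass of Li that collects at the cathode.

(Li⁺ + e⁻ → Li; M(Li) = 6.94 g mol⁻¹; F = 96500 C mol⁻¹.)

Q = I·t = 37.90 A × 100080 s = 3793000 C.
n(e⁻) = Q/F = 3793000 / 96500 = 39.31 mol.
Li⁺ + e⁻ → Li, so n(Li) = n(e⁻)/1 = 39.31 mol.
m = n·M = 39.31 × 6.94 = 273 g.

273 g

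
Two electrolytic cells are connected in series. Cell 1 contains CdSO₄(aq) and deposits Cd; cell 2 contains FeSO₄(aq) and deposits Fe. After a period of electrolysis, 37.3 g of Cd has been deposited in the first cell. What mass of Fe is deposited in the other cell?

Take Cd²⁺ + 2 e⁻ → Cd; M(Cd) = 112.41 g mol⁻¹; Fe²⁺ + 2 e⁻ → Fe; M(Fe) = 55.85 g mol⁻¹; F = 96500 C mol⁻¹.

18.5 g

n(Cd) = 37.3 / 112.41 = 0.3318 mol.
Since Cd²⁺ + 2 e⁻ → Cd, n(e⁻) passed = 2 × 0.3318 = 0.6636 mol.
Cells in series carry the same charge, so the same 0.6636 mol of electrons passes through cell 2.
Fe²⁺ + 2 e⁻ → Fe, so n(Fe) = 0.6636 / 2 = 0.3318 mol.
m(Fe) = 0.3318 × 55.85 = 18.5 g.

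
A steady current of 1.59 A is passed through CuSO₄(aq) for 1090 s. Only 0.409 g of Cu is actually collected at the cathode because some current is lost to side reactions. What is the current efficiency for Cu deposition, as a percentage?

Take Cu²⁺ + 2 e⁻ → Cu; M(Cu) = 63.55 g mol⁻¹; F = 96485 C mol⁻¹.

Q = I·t = 1.590 × 1090.0 = 1733 C; n(e⁻) = 1733/96485 = 0.01796 mol.
Theoretical n(Cu) = n(e⁻)/2 = 0.008981 mol, i.e. m_theo = 0.008981 × 63.55 = 0.5708 g.
Efficiency = m_actual / m_theo = 0.409 / 0.5708 = 71.7 %.

71.7 %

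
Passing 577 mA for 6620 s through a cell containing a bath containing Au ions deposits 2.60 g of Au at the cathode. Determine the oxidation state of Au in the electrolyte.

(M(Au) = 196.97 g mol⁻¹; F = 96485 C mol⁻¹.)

+3

Q = I·t = 0.5770 A × 6620.0 s = 3820 C, so n(e⁻) = 3820/96485 = 0.03959 mol.
n(Au) deposited = 2.60 / 196.97 = 0.01320 mol.
Electrons per atom = n(e⁻)/n(Au) = 0.03959 / 0.01320 = 3.00 ≈ 3, so the ion is Au³⁺.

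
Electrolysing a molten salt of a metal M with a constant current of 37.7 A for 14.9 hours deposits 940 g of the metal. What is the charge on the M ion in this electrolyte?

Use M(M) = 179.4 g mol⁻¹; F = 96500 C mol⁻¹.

Q = I·t = 37.70 A × 53640 s = 2022000 C, so n(e⁻) = 2022000/96500 = 20.96 mol.
n(M) deposited = 940 / 179.4 = 5.240 mol.
Electrons per atom = n(e⁻)/n(M) = 20.96 / 5.240 = 4.00 ≈ 4, so the ion is M⁴⁺.

+4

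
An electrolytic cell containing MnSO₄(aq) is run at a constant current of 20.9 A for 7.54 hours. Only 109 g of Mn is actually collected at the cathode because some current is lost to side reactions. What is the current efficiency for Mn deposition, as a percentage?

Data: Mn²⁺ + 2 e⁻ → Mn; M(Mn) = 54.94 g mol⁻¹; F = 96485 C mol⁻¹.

Q = I·t = 20.90 × 27144 = 567300 C; n(e⁻) = 567300/96485 = 5.880 mol.
Theoretical n(Mn) = n(e⁻)/2 = 2.940 mol, i.e. m_theo = 2.940 × 54.94 = 161.5 g.
Efficiency = m_actual / m_theo = 109 / 161.5 = 67.5 %.

67.5 %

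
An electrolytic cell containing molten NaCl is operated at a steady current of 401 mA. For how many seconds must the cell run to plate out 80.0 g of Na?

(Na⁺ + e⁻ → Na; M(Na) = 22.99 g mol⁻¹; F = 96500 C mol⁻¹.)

n(Na) = m/M = 80.0 / 22.99 = 3.480 mol.
Each Na atom requires 1 electron, so n(e⁻) = 1 × 3.480 = 3.480 mol.
Q = n(e⁻)·F = 3.480 × 96500 = 335800 C.
t = Q/I = 335800 / 0.4010 A = 837400 s.

8.37 × 10⁵ s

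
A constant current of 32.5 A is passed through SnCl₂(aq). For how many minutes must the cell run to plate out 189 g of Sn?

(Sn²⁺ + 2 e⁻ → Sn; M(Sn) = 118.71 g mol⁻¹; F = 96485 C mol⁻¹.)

n(Sn) = m/M = 189 / 118.71 = 1.592 mol.
Each Sn atom requires 2 electrons, so n(e⁻) = 2 × 1.592 = 3.184 mol.
Q = n(e⁻)·F = 3.184 × 96485 = 307200 C.
t = Q/I = 307200 / 32.50 A = 9453 s = 158 min.

158 min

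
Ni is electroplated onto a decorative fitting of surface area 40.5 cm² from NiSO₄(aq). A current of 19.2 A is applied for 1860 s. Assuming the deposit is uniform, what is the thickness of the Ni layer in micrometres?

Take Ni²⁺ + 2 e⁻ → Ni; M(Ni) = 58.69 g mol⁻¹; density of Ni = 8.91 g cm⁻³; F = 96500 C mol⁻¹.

Q = I·t = 19.20 × 1860.0 = 35710 C; n(e⁻) = 0.3701 mol.
n(Ni) = n(e⁻)/2 = 0.1850 mol, so m = 0.1850 × 58.69 = 10.86 g.
Volume = m/ρ = 10.86 / 8.91 = 1.219 cm³.
Thickness = V/A = 1.219 / 40.5 = 0.0301 cm = 301 μm.

301 μm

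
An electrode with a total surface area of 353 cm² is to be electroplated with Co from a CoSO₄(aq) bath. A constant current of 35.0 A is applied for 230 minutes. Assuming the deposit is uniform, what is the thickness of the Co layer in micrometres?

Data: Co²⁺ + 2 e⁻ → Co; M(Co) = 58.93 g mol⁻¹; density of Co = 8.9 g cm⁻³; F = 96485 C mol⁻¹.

469 μm

Q = I·t = 35.00 × 13800 = 483000 C; n(e⁻) = 5.006 mol.
n(Co) = n(e⁻)/2 = 2.503 mol, so m = 2.503 × 58.93 = 147.5 g.
Volume = m/ρ = 147.5 / 8.9 = 16.57 cm³.
Thickness = V/A = 16.57 / 353 = 0.0469 cm = 469 μm.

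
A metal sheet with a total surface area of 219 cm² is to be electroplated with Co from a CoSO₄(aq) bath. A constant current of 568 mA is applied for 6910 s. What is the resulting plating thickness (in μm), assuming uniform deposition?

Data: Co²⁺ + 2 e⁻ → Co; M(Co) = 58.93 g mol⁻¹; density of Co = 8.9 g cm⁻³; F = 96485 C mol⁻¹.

Q = I·t = 0.5680 × 6910.0 = 3925 C; n(e⁻) = 0.04068 mol.
n(Co) = n(e⁻)/2 = 0.02034 mol, so m = 0.02034 × 58.93 = 1.199 g.
Volume = m/ρ = 1.199 / 8.9 = 0.1347 cm³.
Thickness = V/A = 0.1347 / 219 = 6.15 × 10⁻⁴ cm = 6.15 μm.

6.15 μm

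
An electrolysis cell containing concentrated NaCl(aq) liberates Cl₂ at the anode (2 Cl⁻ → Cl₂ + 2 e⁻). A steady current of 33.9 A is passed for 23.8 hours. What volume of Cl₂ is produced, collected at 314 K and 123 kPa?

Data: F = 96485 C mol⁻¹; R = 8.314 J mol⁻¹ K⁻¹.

Q = I·t = 33.90 A × 85680 s = 2905000 C.
n(e⁻) = Q/F = 2905000 / 96485 = 30.10 mol.
2 electrons are transferred per Cl₂ molecule, so n(Cl₂) = 30.10 / 2 = 15.05 mol.
V = nRT/P = (15.05 × 8.314 × 314) / (123 × 10³ Pa) = 0.319 m³ = 319 L.

319 L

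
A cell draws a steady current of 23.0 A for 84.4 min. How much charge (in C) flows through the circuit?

1.16 × 10⁵ C

Q = I·t = 23.00 A × 5064.0 s = 1.16 × 10⁵ C.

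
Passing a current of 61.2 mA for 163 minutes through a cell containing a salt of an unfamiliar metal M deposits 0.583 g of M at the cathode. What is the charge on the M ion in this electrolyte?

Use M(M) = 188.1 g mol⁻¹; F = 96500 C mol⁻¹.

Q = I·t = 0.06120 A × 9780.0 s = 598.5 C, so n(e⁻) = 598.5/96500 = 0.006202 mol.
n(M) deposited = 0.583 / 188.1 = 0.003099 mol.
Electrons per atom = n(e⁻)/n(M) = 0.006202 / 0.003099 = 2.00 ≈ 2, so the ion is M²⁺.

+2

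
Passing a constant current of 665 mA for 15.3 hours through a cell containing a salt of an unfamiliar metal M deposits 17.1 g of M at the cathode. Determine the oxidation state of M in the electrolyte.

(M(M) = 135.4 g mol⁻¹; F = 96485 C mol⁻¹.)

Q = I·t = 0.6650 A × 55080 s = 36630 C, so n(e⁻) = 36630/96485 = 0.3796 mol.
n(M) deposited = 17.1 / 135.4 = 0.1263 mol.
Electrons per atom = n(e⁻)/n(M) = 0.3796 / 0.1263 = 3.01 ≈ 3, so the ion is M³⁺.

+3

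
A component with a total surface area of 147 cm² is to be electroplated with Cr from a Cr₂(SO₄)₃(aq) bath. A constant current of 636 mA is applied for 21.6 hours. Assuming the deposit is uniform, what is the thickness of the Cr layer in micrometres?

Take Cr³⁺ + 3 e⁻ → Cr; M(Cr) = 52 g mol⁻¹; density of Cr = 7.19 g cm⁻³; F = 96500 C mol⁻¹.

Q = I·t = 0.6360 × 77760 = 49460 C; n(e⁻) = 0.5125 mol.
n(Cr) = n(e⁻)/3 = 0.1708 mol, so m = 0.1708 × 52 = 8.883 g.
Volume = m/ρ = 8.883 / 7.19 = 1.235 cm³.
Thickness = V/A = 1.235 / 147 = 0.00840 cm = 84.0 μm.

84.0 μm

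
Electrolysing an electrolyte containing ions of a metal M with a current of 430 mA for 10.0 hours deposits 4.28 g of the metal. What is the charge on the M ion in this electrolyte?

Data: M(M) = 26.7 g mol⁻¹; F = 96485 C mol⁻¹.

Q = I·t = 0.4300 A × 36000 s = 15480 C, so n(e⁻) = 15480/96485 = 0.1604 mol.
n(M) deposited = 4.28 / 26.7 = 0.1603 mol.
Electrons per atom = n(e⁻)/n(M) = 0.1604 / 0.1603 = 1.00 ≈ 1, so the ion is M⁺.

+1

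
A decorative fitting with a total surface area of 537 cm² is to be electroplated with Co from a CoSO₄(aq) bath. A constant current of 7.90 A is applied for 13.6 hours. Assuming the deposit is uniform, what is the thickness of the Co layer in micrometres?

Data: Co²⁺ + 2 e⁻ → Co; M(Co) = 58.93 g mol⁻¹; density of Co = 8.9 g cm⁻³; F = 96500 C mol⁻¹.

247 μm

Q = I·t = 7.900 × 48960 = 386800 C; n(e⁻) = 4.008 mol.
n(Co) = n(e⁻)/2 = 2.004 mol, so m = 2.004 × 58.93 = 118.1 g.
Volume = m/ρ = 118.1 / 8.9 = 13.27 cm³.
Thickness = V/A = 13.27 / 537 = 0.0247 cm = 247 μm.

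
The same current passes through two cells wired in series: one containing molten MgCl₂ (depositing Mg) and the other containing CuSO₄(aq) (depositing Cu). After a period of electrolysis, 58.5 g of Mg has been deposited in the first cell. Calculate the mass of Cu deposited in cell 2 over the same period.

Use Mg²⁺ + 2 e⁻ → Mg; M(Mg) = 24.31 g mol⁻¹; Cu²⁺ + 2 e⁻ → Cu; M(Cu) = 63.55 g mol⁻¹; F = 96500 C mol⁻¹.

n(Mg) = 58.5 / 24.31 = 2.406 mol.
Since Mg²⁺ + 2 e⁻ → Mg, n(e⁻) passed = 2 × 2.406 = 4.813 mol.
Cells in series carry the same charge, so the same 4.813 mol of electrons passes through cell 2.
Cu²⁺ + 2 e⁻ → Cu, so n(Cu) = 4.813 / 2 = 2.406 mol.
m(Cu) = 2.406 × 63.55 = 153 g.

153 g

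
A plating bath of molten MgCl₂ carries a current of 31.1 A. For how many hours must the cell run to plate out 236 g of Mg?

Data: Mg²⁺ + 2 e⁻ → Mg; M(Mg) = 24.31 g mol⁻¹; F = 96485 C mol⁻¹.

n(Mg) = m/M = 236 / 24.31 = 9.708 mol.
Each Mg atom requires 2 electrons, so n(e⁻) = 2 × 9.708 = 19.42 mol.
Q = n(e⁻)·F = 19.42 × 96485 = 1873000 C.
t = Q/I = 1873000 / 31.10 A = 60240 s = 16.7 h.

16.7 h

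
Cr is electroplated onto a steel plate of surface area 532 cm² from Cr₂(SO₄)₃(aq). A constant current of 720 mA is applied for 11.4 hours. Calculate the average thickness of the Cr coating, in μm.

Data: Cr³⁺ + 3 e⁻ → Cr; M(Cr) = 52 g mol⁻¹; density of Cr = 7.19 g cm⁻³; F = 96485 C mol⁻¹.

13.9 μm

Q = I·t = 0.7200 × 41040 = 29550 C; n(e⁻) = 0.3063 mol.
n(Cr) = n(e⁻)/3 = 0.1021 mol, so m = 0.1021 × 52 = 5.308 g.
Volume = m/ρ = 5.308 / 7.19 = 0.7383 cm³.
Thickness = V/A = 0.7383 / 532 = 0.00139 cm = 13.9 μm.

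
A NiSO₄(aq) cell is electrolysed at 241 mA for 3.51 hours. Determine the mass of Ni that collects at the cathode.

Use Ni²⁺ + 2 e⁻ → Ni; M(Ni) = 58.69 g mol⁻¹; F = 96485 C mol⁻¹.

Q = I·t = 0.2410 A × 12636 s = 3045 C.
n(e⁻) = Q/F = 3045 / 96485 = 0.03156 mol.
Ni²⁺ + 2 e⁻ → Ni, so n(Ni) = n(e⁻)/2 = 0.01578 mol.
m = n·M = 0.01578 × 58.69 = 0.926 g.

0.926 g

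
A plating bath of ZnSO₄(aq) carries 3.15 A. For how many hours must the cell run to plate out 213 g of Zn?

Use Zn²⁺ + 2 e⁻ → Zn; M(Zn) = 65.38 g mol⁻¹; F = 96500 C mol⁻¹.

n(Zn) = m/M = 213 / 65.38 = 3.258 mol.
Each Zn atom requires 2 electrons, so n(e⁻) = 2 × 3.258 = 6.516 mol.
Q = n(e⁻)·F = 6.516 × 96500 = 628800 C.
t = Q/I = 628800 / 3.150 A = 199600 s = 55.4 h.

55.4 h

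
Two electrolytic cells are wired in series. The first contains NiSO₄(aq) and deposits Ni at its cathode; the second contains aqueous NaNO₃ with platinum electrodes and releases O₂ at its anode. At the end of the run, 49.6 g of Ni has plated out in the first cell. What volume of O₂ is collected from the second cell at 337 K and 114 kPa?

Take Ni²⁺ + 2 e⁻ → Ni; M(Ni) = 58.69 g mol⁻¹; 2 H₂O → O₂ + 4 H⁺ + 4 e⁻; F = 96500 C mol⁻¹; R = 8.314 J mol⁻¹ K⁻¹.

n(Ni) = 49.6 / 58.69 = 0.8451 mol, so n(e⁻) = 2 × 0.8451 = 1.690 mol.
The cells are in series, so the same 1.690 mol of electrons passes through the second cell.
2 H₂O → O₂ + 4 H⁺ + 4 e⁻ — 4 mol e⁻ per mol O₂, so n(O₂) = 1.690/4 = 0.4226 mol.
V = nRT/P = (0.4226 × 8.314 × 337) / (114 × 10³) = 0.0104 m³ = 10.4 L.

10.4 L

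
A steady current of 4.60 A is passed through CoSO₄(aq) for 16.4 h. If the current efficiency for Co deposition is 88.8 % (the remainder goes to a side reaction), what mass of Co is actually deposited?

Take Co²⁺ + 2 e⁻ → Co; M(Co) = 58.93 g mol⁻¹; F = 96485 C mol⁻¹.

73.6 g

Q = I·t = 4.600 × 59040 = 271600 C.
n(e⁻) = 271600/96485 = 2.815 mol; theoretically n(Co) = 2.815/2 = 1.407 mol, m_theo = 82.94 g.
At 88.8 % efficiency, m_actual = 0.888 × 82.94 = 73.6 g.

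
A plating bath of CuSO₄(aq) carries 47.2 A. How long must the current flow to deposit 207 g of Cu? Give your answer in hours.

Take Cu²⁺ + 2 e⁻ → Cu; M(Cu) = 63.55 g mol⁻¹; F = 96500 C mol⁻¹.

n(Cu) = m/M = 207 / 63.55 = 3.257 mol.
Each Cu atom requires 2 electrons, so n(e⁻) = 2 × 3.257 = 6.515 mol.
Q = n(e⁻)·F = 6.515 × 96500 = 628700 C.
t = Q/I = 628700 / 47.20 A = 13320 s = 3.70 h.

3.70 h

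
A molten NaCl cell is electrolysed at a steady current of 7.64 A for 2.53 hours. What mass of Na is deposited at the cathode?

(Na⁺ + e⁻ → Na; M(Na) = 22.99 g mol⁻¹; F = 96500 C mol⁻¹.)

Q = I·t = 7.640 A × 9108.0 s = 69590 C.
n(e⁻) = Q/F = 69590 / 96500 = 0.7211 mol.
Na⁺ + e⁻ → Na, so n(Na) = n(e⁻)/1 = 0.7211 mol.
m = n·M = 0.7211 × 22.99 = 16.6 g.

16.6 g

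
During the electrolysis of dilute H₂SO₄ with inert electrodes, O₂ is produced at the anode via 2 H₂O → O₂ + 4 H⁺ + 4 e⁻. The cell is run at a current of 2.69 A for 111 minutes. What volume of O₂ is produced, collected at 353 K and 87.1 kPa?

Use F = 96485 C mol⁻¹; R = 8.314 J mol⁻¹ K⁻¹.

Q = I·t = 2.690 A × 6660.0 s = 17920 C.
n(e⁻) = Q/F = 17920 / 96485 = 0.1857 mol.
4 electrons are transferred per O₂ molecule, so n(O₂) = 0.1857 / 4 = 0.04642 mol.
V = nRT/P = (0.04642 × 8.314 × 353) / (87.1 × 10³ Pa) = 0.00156 m³ = 1.56 L.

1.56 L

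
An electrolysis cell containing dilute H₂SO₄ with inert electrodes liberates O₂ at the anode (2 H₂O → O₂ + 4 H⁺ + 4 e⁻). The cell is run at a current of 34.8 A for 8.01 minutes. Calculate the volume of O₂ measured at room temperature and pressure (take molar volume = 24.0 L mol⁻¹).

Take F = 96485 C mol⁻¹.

Q = I·t = 34.80 A × 480.60 s = 16720 C.
n(e⁻) = Q/F = 16720 / 96485 = 0.1733 mol.
4 electrons are transferred per O₂ molecule, so n(O₂) = 0.1733 / 4 = 0.04334 mol.
V = n × V_m = 0.04334 × 24.0 = 1.04 L.

1.04 L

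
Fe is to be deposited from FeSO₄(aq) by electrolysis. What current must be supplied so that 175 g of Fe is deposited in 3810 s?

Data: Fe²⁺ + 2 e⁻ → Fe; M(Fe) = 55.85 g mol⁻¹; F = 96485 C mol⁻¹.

159 A

n(Fe) = 175 / 55.85 = 3.133 mol.
n(e⁻) = 2 × 3.133 = 6.267 mol.
Q = n(e⁻)·F = 6.267 × 96485 = 604700 C.
I = Q/t = 604700 / 3810.0 s = 159 A.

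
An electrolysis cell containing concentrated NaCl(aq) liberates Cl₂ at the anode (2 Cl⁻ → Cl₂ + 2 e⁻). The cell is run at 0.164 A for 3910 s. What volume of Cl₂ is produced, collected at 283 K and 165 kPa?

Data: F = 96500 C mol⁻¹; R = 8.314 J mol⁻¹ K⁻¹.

0.0474 L

Q = I·t = 0.1640 A × 3910.0 s = 641.2 C.
n(e⁻) = Q/F = 641.2 / 96500 = 0.006645 mol.
2 electrons are transferred per Cl₂ molecule, so n(Cl₂) = 0.006645 / 2 = 0.003322 mol.
V = nRT/P = (0.003322 × 8.314 × 283) / (165 × 10³ Pa) = 4.74 × 10⁻⁵ m³ = 0.0474 L.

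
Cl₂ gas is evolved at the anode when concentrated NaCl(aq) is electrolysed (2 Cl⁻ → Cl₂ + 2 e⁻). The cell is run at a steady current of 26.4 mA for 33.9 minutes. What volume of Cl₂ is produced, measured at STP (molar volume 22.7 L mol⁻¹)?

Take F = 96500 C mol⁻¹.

Q = I·t = 0.02640 A × 2034.0 s = 53.70 C.
n(e⁻) = Q/F = 53.70 / 96500 = 0.0005565 mol.
2 electrons are transferred per Cl₂ molecule, so n(Cl₂) = 0.0005565 / 2 = 0.0002782 mol.
V = n × V_m = 0.0002782 × 22.7 = 0.00632 L.

0.00632 L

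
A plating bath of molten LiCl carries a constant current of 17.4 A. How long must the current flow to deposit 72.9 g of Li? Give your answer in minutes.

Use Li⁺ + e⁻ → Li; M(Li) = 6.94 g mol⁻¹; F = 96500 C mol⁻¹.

971 min

n(Li) = m/M = 72.9 / 6.94 = 10.50 mol.
Each Li atom requires 1 electron, so n(e⁻) = 1 × 10.50 = 10.50 mol.
Q = n(e⁻)·F = 10.50 × 96500 = 1014000 C.
t = Q/I = 1014000 / 17.40 A = 58260 s = 971 min.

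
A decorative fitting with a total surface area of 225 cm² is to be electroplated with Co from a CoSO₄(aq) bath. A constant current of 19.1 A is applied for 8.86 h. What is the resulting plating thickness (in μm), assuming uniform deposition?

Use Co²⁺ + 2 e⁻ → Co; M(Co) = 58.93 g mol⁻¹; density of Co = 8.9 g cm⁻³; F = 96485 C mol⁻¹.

Q = I·t = 19.10 × 31896 = 609200 C; n(e⁻) = 6.314 mol.
n(Co) = n(e⁻)/2 = 3.157 mol, so m = 3.157 × 58.93 = 186.0 g.
Volume = m/ρ = 186.0 / 8.9 = 20.90 cm³.
Thickness = V/A = 20.90 / 225 = 0.0929 cm = 929 μm.

929 μm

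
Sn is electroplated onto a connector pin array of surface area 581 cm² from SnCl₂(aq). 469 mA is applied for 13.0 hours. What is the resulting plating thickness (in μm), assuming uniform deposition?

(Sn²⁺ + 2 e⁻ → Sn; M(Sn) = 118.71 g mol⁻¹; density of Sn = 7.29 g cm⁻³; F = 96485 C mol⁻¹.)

31.9 μm

Q = I·t = 0.4690 × 46800 = 21950 C; n(e⁻) = 0.2275 mol.
n(Sn) = n(e⁻)/2 = 0.1137 mol, so m = 0.1137 × 118.71 = 13.50 g.
Volume = m/ρ = 13.50 / 7.29 = 1.852 cm³.
Thickness = V/A = 1.852 / 581 = 0.00319 cm = 31.9 μm.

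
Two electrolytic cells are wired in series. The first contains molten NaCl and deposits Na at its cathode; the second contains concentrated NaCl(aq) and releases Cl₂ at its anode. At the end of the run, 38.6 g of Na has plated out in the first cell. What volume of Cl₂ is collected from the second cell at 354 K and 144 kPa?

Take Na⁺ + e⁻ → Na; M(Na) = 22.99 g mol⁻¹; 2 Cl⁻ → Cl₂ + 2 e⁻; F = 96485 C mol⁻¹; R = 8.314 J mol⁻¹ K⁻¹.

n(Na) = 38.6 / 22.99 = 1.679 mol, so n(e⁻) = 1 × 1.679 = 1.679 mol.
The cells are in series, so the same 1.679 mol of electrons passes through the second cell.
2 Cl⁻ → Cl₂ + 2 e⁻ — 2 mol e⁻ per mol Cl₂, so n(Cl₂) = 1.679/2 = 0.8395 mol.
V = nRT/P = (0.8395 × 8.314 × 354) / (144 × 10³) = 0.0172 m³ = 17.2 L.

17.2 L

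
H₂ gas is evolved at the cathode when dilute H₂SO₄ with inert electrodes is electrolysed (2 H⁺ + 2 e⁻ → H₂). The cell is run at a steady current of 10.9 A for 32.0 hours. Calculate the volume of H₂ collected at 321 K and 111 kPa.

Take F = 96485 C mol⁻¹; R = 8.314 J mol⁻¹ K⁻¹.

156 L

Q = I·t = 10.90 A × 115200 s = 1256000 C.
n(e⁻) = Q/F = 1256000 / 96485 = 13.01 mol.
2 electrons are transferred per H₂ molecule, so n(H₂) = 13.01 / 2 = 6.507 mol.
V = nRT/P = (6.507 × 8.314 × 321) / (111 × 10³ Pa) = 0.156 m³ = 156 L.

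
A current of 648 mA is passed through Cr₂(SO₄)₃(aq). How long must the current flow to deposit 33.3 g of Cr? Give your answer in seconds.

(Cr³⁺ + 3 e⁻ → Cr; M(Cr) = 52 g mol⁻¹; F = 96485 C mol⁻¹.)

2.86 × 10⁵ s

n(Cr) = m/M = 33.3 / 52 = 0.6404 mol.
Each Cr atom requires 3 electrons, so n(e⁻) = 3 × 0.6404 = 1.921 mol.
Q = n(e⁻)·F = 1.921 × 96485 = 185400 C.
t = Q/I = 185400 / 0.6480 A = 286100 s.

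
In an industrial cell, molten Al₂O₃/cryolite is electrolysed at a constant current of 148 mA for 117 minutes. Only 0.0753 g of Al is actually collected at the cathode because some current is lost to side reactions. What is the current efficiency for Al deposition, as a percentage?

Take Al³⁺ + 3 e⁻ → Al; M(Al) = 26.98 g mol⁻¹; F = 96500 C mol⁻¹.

Q = I·t = 0.1480 × 7020.0 = 1039 C; n(e⁻) = 1039/96500 = 0.01077 mol.
Theoretical n(Al) = n(e⁻)/3 = 0.003589 mol, i.e. m_theo = 0.003589 × 26.98 = 0.09683 g.
Efficiency = m_actual / m_theo = 0.0753 / 0.09683 = 77.8 %.

77.8 %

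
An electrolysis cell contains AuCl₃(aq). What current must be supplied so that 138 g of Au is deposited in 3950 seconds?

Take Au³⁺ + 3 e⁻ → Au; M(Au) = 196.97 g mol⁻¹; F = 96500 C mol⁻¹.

51.3 A

n(Au) = 138 / 196.97 = 0.7006 mol.
n(e⁻) = 3 × 0.7006 = 2.102 mol.
Q = n(e⁻)·F = 2.102 × 96500 = 202800 C.
I = Q/t = 202800 / 3950.0 s = 51.3 A.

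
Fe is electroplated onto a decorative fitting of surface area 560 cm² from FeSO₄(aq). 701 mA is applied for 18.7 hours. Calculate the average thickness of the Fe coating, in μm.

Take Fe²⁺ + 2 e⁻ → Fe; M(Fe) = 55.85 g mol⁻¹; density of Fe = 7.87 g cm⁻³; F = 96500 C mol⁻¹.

31.0 μm

Q = I·t = 0.7010 × 67320 = 47190 C; n(e⁻) = 0.4890 mol.
n(Fe) = n(e⁻)/2 = 0.2445 mol, so m = 0.2445 × 55.85 = 13.66 g.
Volume = m/ρ = 13.66 / 7.87 = 1.735 cm³.
Thickness = V/A = 1.735 / 560 = 0.00310 cm = 31.0 μm.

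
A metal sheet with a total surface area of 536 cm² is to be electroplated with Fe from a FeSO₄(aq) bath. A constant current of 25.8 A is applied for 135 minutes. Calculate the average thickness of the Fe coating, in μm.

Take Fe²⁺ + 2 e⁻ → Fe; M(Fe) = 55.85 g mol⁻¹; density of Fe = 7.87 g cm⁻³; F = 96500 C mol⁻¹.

143 μm

Q = I·t = 25.80 × 8100.0 = 209000 C; n(e⁻) = 2.166 mol.
n(Fe) = n(e⁻)/2 = 1.083 mol, so m = 1.083 × 55.85 = 60.47 g.
Volume = m/ρ = 60.47 / 7.87 = 7.684 cm³.
Thickness = V/A = 7.684 / 536 = 0.0143 cm = 143 μm.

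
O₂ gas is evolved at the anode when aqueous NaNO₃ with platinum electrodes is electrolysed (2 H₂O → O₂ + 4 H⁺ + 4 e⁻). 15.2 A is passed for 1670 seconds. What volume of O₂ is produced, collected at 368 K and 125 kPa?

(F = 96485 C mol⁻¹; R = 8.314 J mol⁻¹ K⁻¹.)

Q = I·t = 15.20 A × 1670.0 s = 25380 C.
n(e⁻) = Q/F = 25380 / 96485 = 0.2631 mol.
4 electrons are transferred per O₂ molecule, so n(O₂) = 0.2631 / 4 = 0.06577 mol.
V = nRT/P = (0.06577 × 8.314 × 368) / (125 × 10³ Pa) = 0.00161 m³ = 1.61 L.

1.61 L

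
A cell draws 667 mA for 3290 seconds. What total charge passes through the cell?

Q = I·t = 0.6670 A × 3290.0 s = 2190 C.

2190 C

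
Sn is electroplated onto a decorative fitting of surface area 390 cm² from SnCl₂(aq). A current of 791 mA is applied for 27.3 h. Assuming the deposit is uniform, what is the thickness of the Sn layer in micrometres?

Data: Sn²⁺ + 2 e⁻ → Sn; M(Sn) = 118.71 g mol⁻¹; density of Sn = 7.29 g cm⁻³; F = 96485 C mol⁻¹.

168 μm

Q = I·t = 0.7910 × 98280 = 77740 C; n(e⁻) = 0.8057 mol.
n(Sn) = n(e⁻)/2 = 0.4029 mol, so m = 0.4029 × 118.71 = 47.82 g.
Volume = m/ρ = 47.82 / 7.29 = 6.560 cm³.
Thickness = V/A = 6.560 / 390 = 0.0168 cm = 168 μm.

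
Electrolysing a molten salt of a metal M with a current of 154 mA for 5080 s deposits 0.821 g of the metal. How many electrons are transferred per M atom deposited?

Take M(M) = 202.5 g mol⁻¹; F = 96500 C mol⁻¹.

2

Q = I·t = 0.1540 A × 5080.0 s = 782.3 C, so n(e⁻) = 782.3/96500 = 0.008107 mol.
n(M) deposited = 0.821 / 202.5 = 0.004054 mol.
Electrons per atom = n(e⁻)/n(M) = 0.008107 / 0.004054 = 2.00 ≈ 2, so the ion is M²⁺.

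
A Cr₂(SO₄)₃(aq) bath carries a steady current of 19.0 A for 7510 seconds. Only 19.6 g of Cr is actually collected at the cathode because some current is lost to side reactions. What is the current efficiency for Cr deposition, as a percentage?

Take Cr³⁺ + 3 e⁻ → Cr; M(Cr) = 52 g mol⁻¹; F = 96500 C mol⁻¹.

76.5 %

Q = I·t = 19.00 × 7510.0 = 142700 C; n(e⁻) = 142700/96500 = 1.479 mol.
Theoretical n(Cr) = n(e⁻)/3 = 0.4929 mol, i.e. m_theo = 0.4929 × 52 = 25.63 g.
Efficiency = m_actual / m_theo = 19.6 / 25.63 = 76.5 %.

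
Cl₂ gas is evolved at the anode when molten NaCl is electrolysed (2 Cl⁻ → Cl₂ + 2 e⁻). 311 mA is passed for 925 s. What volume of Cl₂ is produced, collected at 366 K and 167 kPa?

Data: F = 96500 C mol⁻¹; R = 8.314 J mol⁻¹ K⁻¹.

Q = I·t = 0.3110 A × 925.00 s = 287.7 C.
n(e⁻) = Q/F = 287.7 / 96500 = 0.002981 mol.
2 electrons are transferred per Cl₂ molecule, so n(Cl₂) = 0.002981 / 2 = 0.001491 mol.
V = nRT/P = (0.001491 × 8.314 × 366) / (167 × 10³ Pa) = 2.72 × 10⁻⁵ m³ = 0.0272 L.

0.0272 L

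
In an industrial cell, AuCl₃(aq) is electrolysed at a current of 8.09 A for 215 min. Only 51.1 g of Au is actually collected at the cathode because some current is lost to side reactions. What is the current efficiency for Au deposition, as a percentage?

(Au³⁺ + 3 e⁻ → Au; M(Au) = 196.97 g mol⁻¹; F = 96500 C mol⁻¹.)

72.0 %

Q = I·t = 8.090 × 12900 = 104400 C; n(e⁻) = 104400/96500 = 1.081 mol.
Theoretical n(Au) = n(e⁻)/3 = 0.3605 mol, i.e. m_theo = 0.3605 × 196.97 = 71.01 g.
Efficiency = m_actual / m_theo = 51.1 / 71.01 = 72.0 %.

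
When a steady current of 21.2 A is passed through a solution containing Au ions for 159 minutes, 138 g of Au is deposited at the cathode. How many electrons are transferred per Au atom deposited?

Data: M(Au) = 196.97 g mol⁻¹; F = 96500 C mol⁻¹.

Q = I·t = 21.20 A × 9540.0 s = 202200 C, so n(e⁻) = 202200/96500 = 2.096 mol.
n(Au) deposited = 138 / 196.97 = 0.7006 mol.
Electrons per atom = n(e⁻)/n(Au) = 2.096 / 0.7006 = 2.99 ≈ 3, so the ion is Au³⁺.

3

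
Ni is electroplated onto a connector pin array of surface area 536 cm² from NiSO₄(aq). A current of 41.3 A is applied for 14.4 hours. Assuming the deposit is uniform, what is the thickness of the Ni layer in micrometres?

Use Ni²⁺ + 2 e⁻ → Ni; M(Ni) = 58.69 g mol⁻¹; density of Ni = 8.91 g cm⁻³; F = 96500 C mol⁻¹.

1360 μm

Q = I·t = 41.30 × 51840 = 2141000 C; n(e⁻) = 22.19 mol.
n(Ni) = n(e⁻)/2 = 11.09 mol, so m = 11.09 × 58.69 = 651.1 g.
Volume = m/ρ = 651.1 / 8.91 = 73.07 cm³.
Thickness = V/A = 73.07 / 536 = 0.136 cm = 1360 μm.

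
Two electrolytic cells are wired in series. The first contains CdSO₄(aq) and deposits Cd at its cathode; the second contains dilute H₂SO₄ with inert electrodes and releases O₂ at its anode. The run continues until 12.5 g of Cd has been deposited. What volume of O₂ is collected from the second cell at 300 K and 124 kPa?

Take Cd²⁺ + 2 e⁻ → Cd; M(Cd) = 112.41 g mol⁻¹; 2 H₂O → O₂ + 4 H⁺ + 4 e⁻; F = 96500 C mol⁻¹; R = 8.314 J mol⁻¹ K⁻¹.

n(Cd) = 12.5 / 112.41 = 0.1112 mol, so n(e⁻) = 2 × 0.1112 = 0.2224 mol.
The cells are in series, so the same 0.2224 mol of electrons passes through the second cell.
2 H₂O → O₂ + 4 H⁺ + 4 e⁻ — 4 mol e⁻ per mol O₂, so n(O₂) = 0.2224/4 = 0.05560 mol.
V = nRT/P = (0.05560 × 8.314 × 300) / (124 × 10³) = 0.00112 m³ = 1.12 L.

1.12 L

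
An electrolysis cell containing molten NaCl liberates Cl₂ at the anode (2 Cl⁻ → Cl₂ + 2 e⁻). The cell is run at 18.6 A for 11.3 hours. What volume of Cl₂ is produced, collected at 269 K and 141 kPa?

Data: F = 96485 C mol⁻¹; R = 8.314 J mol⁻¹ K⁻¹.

Q = I·t = 18.60 A × 40680 s = 756600 C.
n(e⁻) = Q/F = 756600 / 96485 = 7.842 mol.
2 electrons are transferred per Cl₂ molecule, so n(Cl₂) = 7.842 / 2 = 3.921 mol.
V = nRT/P = (3.921 × 8.314 × 269) / (141 × 10³ Pa) = 0.0622 m³ = 62.2 L.

62.2 L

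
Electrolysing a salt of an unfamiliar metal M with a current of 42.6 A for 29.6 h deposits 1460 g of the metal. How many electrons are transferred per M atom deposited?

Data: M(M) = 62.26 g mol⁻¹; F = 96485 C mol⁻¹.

Q = I·t = 42.60 A × 106560 s = 4539000 C, so n(e⁻) = 4539000/96485 = 47.05 mol.
n(M) deposited = 1460 / 62.26 = 23.45 mol.
Electrons per atom = n(e⁻)/n(M) = 47.05 / 23.45 = 2.01 ≈ 2, so the ion is M²⁺.

2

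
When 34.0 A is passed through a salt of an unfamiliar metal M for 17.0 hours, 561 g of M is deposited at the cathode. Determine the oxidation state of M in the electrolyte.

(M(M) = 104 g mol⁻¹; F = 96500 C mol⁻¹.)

Q = I·t = 34.00 A × 61200 s = 2081000 C, so n(e⁻) = 2081000/96500 = 21.56 mol.
n(M) deposited = 561 / 104 = 5.394 mol.
Electrons per atom = n(e⁻)/n(M) = 21.56 / 5.394 = 4.00 ≈ 4, so the ion is M⁴⁺.

+4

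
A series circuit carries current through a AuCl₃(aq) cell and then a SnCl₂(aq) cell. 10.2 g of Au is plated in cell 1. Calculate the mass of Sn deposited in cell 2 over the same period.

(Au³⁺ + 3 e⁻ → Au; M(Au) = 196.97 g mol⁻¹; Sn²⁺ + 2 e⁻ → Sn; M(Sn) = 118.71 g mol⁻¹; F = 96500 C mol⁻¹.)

9.22 g

n(Au) = 10.2 / 196.97 = 0.05178 mol.
Since Au³⁺ + 3 e⁻ → Au, n(e⁻) passed = 3 × 0.05178 = 0.1554 mol.
Cells in series carry the same charge, so the same 0.1554 mol of electrons passes through cell 2.
Sn²⁺ + 2 e⁻ → Sn, so n(Sn) = 0.1554 / 2 = 0.07768 mol.
m(Sn) = 0.07768 × 118.71 = 9.22 g.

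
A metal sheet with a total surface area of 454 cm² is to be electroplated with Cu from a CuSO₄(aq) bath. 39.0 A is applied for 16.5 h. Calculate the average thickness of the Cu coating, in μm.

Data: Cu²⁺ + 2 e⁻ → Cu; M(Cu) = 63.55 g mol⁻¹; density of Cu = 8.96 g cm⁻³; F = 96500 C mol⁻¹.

1880 μm

Q = I·t = 39.00 × 59400 = 2317000 C; n(e⁻) = 24.01 mol.
n(Cu) = n(e⁻)/2 = 12.00 mol, so m = 12.00 × 63.55 = 762.8 g.
Volume = m/ρ = 762.8 / 8.96 = 85.13 cm³.
Thickness = V/A = 85.13 / 454 = 0.188 cm = 1880 μm.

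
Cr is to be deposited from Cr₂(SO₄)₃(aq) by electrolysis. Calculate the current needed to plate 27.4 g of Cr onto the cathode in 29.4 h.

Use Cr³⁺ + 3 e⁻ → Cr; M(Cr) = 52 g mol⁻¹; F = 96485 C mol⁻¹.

1.44 A

n(Cr) = 27.4 / 52 = 0.5269 mol.
n(e⁻) = 3 × 0.5269 = 1.581 mol.
Q = n(e⁻)·F = 1.581 × 96485 = 152500 C.
I = Q/t = 152500 / 105840 s = 1.44 A.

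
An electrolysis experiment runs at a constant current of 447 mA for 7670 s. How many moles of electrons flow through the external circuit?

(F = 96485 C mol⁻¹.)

Q = I·t = 0.4470 A × 7670.0 s = 3428 C.
n(e⁻) = Q/F = 3428 / 96485 = 0.0355 mol.

0.0355 mol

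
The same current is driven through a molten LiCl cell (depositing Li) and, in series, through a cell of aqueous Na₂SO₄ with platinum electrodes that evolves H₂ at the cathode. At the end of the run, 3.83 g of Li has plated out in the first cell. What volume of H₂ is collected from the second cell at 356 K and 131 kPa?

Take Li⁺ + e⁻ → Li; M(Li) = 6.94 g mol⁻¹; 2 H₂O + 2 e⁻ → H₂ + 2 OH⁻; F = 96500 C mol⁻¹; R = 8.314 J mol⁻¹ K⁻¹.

n(Li) = 3.83 / 6.94 = 0.5519 mol, so n(e⁻) = 1 × 0.5519 = 0.5519 mol.
The cells are in series, so the same 0.5519 mol of electrons passes through the second cell.
2 H₂O + 2 e⁻ → H₂ + 2 OH⁻ — 2 mol e⁻ per mol H₂, so n(H₂) = 0.5519/2 = 0.2759 mol.
V = nRT/P = (0.2759 × 8.314 × 356) / (131 × 10³) = 0.00623 m³ = 6.23 L.

6.23 L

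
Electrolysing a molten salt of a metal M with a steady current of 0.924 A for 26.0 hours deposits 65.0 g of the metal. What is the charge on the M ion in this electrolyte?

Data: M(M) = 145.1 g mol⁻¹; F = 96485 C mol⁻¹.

+2

Q = I·t = 0.9240 A × 93600 s = 86490 C, so n(e⁻) = 86490/96485 = 0.8964 mol.
n(M) deposited = 65.0 / 145.1 = 0.4480 mol.
Electrons per atom = n(e⁻)/n(M) = 0.8964 / 0.4480 = 2.00 ≈ 2, so the ion is M²⁺.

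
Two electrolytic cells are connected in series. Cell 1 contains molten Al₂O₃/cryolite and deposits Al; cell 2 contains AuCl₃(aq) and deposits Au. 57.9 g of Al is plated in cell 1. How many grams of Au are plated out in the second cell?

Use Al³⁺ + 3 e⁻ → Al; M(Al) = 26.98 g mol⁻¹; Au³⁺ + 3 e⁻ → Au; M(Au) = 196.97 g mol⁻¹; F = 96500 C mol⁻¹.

n(Al) = 57.9 / 26.98 = 2.146 mol.
Since Al³⁺ + 3 e⁻ → Al, n(e⁻) passed = 3 × 2.146 = 6.438 mol.
Cells in series carry the same charge, so the same 6.438 mol of electrons passes through cell 2.
Au³⁺ + 3 e⁻ → Au, so n(Au) = 6.438 / 3 = 2.146 mol.
m(Au) = 2.146 × 196.97 = 423 g.

423 g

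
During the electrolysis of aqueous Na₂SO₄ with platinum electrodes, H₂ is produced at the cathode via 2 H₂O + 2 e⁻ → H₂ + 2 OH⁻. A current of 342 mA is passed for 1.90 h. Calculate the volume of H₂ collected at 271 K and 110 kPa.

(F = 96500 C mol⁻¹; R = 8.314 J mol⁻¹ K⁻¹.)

Q = I·t = 0.3420 A × 6840.0 s = 2339 C.
n(e⁻) = Q/F = 2339 / 96500 = 0.02424 mol.
2 electrons are transferred per H₂ molecule, so n(H₂) = 0.02424 / 2 = 0.01212 mol.
V = nRT/P = (0.01212 × 8.314 × 271) / (110 × 10³ Pa) = 2.48 × 10⁻⁴ m³ = 0.248 L.

0.248 L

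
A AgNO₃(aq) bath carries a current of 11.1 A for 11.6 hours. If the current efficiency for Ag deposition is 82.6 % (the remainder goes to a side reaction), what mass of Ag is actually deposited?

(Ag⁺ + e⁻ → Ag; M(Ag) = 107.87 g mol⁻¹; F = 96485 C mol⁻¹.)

428 g

Q = I·t = 11.10 × 41760 = 463500 C.
n(e⁻) = 463500/96485 = 4.804 mol; theoretically n(Ag) = 4.804/1 = 4.804 mol, m_theo = 518.2 g.
At 82.6 % efficiency, m_actual = 0.826 × 518.2 = 428 g.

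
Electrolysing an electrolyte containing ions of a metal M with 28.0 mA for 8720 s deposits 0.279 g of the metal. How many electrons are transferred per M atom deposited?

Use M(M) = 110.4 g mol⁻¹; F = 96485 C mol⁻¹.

Q = I·t = 0.02800 A × 8720.0 s = 244.2 C, so n(e⁻) = 244.2/96485 = 0.002531 mol.
n(M) deposited = 0.279 / 110.4 = 0.002527 mol.
Electrons per atom = n(e⁻)/n(M) = 0.002531 / 0.002527 = 1.00 ≈ 1, so the ion is M⁺.

1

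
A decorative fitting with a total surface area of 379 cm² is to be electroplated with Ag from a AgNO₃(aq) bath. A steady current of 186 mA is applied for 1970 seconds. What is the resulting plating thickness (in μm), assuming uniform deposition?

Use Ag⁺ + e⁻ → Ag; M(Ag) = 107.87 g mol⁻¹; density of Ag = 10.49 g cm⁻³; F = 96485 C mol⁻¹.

Q = I·t = 0.1860 × 1970.0 = 366.4 C; n(e⁻) = 0.003798 mol.
n(Ag) = n(e⁻)/1 = 0.003798 mol, so m = 0.003798 × 107.87 = 0.4097 g.
Volume = m/ρ = 0.4097 / 10.49 = 0.03905 cm³.
Thickness = V/A = 0.03905 / 379 = 1.03 × 10⁻⁴ cm = 1.03 μm.

1.03 μm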